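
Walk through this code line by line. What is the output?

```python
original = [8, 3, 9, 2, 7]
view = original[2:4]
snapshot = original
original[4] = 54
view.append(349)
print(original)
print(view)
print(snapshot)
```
[8, 3, 9, 2, 54]
[9, 2, 349]
[8, 3, 9, 2, 54]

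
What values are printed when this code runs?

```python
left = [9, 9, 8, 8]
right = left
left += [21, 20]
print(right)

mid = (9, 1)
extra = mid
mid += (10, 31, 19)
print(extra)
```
[9, 9, 8, 8, 21, 20]
(9, 1)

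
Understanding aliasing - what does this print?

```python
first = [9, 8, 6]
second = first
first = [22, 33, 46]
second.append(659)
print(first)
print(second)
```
[22, 33, 46]
[9, 8, 6, 659]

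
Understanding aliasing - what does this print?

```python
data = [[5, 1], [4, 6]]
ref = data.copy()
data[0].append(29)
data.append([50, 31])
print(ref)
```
[[5, 1, 29], [4, 6]]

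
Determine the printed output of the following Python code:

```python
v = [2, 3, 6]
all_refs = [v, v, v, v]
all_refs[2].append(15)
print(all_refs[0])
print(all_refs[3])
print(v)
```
[2, 3, 6, 15]
[2, 3, 6, 15]
[2, 3, 6, 15]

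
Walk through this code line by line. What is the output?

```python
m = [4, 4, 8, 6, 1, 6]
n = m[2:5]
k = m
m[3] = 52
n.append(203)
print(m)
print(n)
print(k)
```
[4, 4, 8, 52, 1, 6]
[8, 6, 1, 203]
[4, 4, 8, 52, 1, 6]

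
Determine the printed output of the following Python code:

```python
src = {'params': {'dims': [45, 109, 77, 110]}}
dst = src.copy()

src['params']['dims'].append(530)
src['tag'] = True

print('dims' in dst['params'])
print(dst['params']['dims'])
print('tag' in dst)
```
True
[45, 109, 77, 110, 530]
False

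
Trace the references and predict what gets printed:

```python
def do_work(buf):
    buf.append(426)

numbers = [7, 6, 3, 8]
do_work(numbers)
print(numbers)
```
[7, 6, 3, 8, 426]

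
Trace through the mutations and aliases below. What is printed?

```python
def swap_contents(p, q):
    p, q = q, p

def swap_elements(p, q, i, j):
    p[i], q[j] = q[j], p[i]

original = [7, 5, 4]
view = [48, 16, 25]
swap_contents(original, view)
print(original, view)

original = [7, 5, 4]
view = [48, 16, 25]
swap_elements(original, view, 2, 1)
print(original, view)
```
[7, 5, 4] [48, 16, 25]
[7, 5, 16] [48, 4, 25]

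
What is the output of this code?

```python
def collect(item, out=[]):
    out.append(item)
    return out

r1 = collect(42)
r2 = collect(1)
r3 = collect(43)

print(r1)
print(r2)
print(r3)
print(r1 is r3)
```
[42, 1, 43]
[42, 1, 43]
[42, 1, 43]
True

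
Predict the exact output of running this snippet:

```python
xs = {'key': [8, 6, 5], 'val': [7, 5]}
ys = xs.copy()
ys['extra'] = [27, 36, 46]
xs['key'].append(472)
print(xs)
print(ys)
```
{'key': [8, 6, 5, 472], 'val': [7, 5]}
{'key': [8, 6, 5, 472], 'val': [7, 5], 'extra': [27, 36, 46]}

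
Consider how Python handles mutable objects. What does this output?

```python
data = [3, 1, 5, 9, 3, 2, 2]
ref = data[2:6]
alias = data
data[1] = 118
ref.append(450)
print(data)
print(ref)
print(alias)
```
[3, 118, 5, 9, 3, 2, 2]
[5, 9, 3, 2, 450]
[3, 118, 5, 9, 3, 2, 2]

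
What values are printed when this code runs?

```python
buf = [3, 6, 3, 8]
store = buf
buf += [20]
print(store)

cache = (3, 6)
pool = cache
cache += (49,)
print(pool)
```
[3, 6, 3, 8, 20]
(3, 6)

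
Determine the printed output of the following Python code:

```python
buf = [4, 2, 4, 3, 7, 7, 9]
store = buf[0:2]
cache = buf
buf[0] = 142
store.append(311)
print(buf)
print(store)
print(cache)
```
[142, 2, 4, 3, 7, 7, 9]
[4, 2, 311]
[142, 2, 4, 3, 7, 7, 9]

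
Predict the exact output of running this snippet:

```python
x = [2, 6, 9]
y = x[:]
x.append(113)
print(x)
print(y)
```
[2, 6, 9, 113]
[2, 6, 9]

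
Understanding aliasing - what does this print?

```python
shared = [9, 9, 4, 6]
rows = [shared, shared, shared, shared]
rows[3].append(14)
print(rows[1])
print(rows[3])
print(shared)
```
[9, 9, 4, 6, 14]
[9, 9, 4, 6, 14]
[9, 9, 4, 6, 14]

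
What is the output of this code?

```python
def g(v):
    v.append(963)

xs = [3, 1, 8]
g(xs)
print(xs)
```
[3, 1, 8, 963]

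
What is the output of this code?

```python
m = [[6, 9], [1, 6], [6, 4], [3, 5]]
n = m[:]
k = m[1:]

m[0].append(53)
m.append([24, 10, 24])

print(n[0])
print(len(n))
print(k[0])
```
[6, 9, 53]
4
[1, 6]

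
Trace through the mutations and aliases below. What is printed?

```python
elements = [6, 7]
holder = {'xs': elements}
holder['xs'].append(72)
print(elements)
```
[6, 7, 72]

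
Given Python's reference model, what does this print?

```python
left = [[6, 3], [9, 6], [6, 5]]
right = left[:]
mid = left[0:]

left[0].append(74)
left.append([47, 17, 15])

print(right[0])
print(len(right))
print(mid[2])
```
[6, 3, 74]
3
[6, 5]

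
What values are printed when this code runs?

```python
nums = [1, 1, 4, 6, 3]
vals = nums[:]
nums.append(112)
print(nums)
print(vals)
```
[1, 1, 4, 6, 3, 112]
[1, 1, 4, 6, 3]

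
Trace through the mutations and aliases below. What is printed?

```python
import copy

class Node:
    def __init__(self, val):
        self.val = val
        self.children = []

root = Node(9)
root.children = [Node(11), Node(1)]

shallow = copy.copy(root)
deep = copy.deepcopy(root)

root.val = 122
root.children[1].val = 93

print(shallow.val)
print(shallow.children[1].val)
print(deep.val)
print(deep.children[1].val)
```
9
93
9
1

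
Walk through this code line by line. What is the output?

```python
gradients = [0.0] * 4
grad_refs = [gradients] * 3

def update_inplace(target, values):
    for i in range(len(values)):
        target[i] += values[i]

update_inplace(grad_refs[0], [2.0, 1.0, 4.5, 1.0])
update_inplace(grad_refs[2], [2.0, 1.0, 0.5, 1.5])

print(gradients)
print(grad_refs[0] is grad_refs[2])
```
[4.0, 2.0, 5.0, 2.5]
True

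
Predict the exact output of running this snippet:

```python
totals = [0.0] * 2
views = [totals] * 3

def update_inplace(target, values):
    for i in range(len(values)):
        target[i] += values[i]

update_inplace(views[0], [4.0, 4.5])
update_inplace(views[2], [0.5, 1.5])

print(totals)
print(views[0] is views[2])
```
[4.5, 6.0]
True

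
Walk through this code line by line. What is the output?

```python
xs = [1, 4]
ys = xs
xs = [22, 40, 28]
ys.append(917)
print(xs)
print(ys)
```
[22, 40, 28]
[1, 4, 917]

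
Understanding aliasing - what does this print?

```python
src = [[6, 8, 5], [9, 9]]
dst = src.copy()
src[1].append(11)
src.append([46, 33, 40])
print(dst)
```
[[6, 8, 5], [9, 9, 11]]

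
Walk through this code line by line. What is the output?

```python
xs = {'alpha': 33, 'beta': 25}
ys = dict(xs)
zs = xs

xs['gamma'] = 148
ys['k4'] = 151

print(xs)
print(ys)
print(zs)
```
{'alpha': 33, 'beta': 25, 'gamma': 148}
{'alpha': 33, 'beta': 25, 'k4': 151}
{'alpha': 33, 'beta': 25, 'gamma': 148}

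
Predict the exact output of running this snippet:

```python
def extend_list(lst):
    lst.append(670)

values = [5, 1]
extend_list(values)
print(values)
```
[5, 1, 670]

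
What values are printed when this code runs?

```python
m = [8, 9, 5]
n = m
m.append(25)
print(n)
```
[8, 9, 5, 25]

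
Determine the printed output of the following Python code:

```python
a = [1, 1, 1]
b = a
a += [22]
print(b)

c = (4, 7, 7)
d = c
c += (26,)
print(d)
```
[1, 1, 1, 22]
(4, 7, 7)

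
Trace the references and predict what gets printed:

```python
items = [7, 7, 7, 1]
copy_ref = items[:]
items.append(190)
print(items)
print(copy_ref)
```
[7, 7, 7, 1, 190]
[7, 7, 7, 1]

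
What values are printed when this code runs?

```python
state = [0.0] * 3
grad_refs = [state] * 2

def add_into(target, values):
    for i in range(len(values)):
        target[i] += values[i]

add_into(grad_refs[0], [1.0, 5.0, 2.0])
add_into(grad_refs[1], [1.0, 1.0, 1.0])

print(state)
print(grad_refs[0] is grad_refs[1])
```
[2.0, 6.0, 3.0]
True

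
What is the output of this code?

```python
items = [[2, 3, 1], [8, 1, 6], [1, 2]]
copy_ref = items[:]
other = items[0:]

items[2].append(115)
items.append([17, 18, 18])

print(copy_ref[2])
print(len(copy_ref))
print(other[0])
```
[1, 2, 115]
3
[2, 3, 1]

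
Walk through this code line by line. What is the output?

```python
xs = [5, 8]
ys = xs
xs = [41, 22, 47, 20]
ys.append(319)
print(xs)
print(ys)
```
[41, 22, 47, 20]
[5, 8, 319]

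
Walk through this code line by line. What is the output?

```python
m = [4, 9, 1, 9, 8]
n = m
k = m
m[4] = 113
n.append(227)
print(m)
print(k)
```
[4, 9, 1, 9, 113, 227]
[4, 9, 1, 9, 113, 227]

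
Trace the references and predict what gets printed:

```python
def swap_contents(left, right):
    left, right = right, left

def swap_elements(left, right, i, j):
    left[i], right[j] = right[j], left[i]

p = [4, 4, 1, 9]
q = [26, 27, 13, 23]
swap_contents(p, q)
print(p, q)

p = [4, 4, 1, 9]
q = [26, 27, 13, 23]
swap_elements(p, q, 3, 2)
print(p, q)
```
[4, 4, 1, 9] [26, 27, 13, 23]
[4, 4, 1, 13] [26, 27, 9, 23]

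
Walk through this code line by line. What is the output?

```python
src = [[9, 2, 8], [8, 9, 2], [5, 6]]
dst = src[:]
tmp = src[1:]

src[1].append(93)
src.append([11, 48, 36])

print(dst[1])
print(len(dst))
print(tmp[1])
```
[8, 9, 2, 93]
3
[5, 6]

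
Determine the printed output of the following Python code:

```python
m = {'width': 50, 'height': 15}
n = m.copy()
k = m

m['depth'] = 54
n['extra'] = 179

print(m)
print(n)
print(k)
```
{'width': 50, 'height': 15, 'depth': 54}
{'width': 50, 'height': 15, 'extra': 179}
{'width': 50, 'height': 15, 'depth': 54}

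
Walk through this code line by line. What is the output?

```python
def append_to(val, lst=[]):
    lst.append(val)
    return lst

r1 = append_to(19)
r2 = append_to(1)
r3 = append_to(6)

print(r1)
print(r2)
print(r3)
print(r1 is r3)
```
[19, 1, 6]
[19, 1, 6]
[19, 1, 6]
True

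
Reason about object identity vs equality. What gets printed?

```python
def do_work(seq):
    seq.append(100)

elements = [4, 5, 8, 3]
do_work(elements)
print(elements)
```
[4, 5, 8, 3, 100]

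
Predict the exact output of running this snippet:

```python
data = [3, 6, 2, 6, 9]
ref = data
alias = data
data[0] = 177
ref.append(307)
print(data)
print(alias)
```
[177, 6, 2, 6, 9, 307]
[177, 6, 2, 6, 9, 307]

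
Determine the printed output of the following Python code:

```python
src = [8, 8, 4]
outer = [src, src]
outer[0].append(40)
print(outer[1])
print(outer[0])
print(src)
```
[8, 8, 4, 40]
[8, 8, 4, 40]
[8, 8, 4, 40]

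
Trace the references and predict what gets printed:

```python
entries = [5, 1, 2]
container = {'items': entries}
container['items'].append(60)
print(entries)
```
[5, 1, 2, 60]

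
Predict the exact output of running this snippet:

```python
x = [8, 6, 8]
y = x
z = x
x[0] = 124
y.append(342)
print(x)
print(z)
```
[124, 6, 8, 342]
[124, 6, 8, 342]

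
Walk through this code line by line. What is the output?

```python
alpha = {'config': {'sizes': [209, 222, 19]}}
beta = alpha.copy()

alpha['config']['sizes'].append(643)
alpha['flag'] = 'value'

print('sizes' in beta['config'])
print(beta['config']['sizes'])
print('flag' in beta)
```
True
[209, 222, 19, 643]
False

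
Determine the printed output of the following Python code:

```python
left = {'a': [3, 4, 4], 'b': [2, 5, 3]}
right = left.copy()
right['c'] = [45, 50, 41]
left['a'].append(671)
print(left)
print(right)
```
{'a': [3, 4, 4, 671], 'b': [2, 5, 3]}
{'a': [3, 4, 4, 671], 'b': [2, 5, 3], 'c': [45, 50, 41]}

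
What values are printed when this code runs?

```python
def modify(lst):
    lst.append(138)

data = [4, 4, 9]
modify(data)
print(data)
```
[4, 4, 9, 138]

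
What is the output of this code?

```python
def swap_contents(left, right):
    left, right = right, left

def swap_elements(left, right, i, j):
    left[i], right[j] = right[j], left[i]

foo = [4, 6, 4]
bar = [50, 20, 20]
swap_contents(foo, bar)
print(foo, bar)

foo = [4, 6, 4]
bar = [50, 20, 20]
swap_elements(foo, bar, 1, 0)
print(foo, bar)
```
[4, 6, 4] [50, 20, 20]
[4, 50, 4] [6, 20, 20]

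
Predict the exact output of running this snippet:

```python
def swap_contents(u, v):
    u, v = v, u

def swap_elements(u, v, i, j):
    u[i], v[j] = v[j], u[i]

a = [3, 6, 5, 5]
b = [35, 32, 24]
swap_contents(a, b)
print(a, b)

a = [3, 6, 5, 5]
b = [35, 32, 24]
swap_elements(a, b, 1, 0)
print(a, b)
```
[3, 6, 5, 5] [35, 32, 24]
[3, 35, 5, 5] [6, 32, 24]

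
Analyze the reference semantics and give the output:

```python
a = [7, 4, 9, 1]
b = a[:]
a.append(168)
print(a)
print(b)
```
[7, 4, 9, 1, 168]
[7, 4, 9, 1]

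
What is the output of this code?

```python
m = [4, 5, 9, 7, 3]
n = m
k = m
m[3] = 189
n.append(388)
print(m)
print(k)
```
[4, 5, 9, 189, 3, 388]
[4, 5, 9, 189, 3, 388]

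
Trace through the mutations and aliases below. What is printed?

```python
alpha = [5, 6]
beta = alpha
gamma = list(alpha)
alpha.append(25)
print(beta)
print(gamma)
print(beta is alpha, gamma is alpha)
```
[5, 6, 25]
[5, 6]
True False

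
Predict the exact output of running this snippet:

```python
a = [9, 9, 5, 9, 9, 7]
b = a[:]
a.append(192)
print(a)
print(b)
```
[9, 9, 5, 9, 9, 7, 192]
[9, 9, 5, 9, 9, 7]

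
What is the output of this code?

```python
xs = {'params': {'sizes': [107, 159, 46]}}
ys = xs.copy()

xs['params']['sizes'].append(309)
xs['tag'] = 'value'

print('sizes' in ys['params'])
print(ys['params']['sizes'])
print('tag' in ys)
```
True
[107, 159, 46, 309]
False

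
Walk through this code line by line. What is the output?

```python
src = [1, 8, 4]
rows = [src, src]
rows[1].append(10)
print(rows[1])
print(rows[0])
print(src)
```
[1, 8, 4, 10]
[1, 8, 4, 10]
[1, 8, 4, 10]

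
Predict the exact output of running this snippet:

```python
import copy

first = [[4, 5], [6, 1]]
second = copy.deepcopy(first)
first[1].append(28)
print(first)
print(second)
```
[[4, 5], [6, 1, 28]]
[[4, 5], [6, 1]]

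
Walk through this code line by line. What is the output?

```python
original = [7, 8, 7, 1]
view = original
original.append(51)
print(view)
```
[7, 8, 7, 1, 51]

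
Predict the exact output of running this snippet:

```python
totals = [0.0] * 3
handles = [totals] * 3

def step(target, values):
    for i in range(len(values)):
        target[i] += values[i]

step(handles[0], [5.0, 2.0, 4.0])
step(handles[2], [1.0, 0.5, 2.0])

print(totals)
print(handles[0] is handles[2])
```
[6.0, 2.5, 6.0]
True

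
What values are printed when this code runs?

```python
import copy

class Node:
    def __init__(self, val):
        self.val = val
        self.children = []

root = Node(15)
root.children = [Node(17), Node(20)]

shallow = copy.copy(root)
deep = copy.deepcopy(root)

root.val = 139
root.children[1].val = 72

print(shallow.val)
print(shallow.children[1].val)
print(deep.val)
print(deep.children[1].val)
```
15
72
15
20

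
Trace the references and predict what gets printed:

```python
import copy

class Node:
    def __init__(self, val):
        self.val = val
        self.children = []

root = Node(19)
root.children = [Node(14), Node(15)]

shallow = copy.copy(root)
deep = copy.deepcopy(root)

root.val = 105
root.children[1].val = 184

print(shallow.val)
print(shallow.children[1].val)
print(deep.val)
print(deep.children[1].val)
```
19
184
19
15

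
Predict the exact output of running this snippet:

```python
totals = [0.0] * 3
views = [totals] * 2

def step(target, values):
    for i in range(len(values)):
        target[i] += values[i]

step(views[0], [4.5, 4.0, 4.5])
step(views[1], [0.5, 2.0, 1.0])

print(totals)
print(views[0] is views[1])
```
[5.0, 6.0, 5.5]
True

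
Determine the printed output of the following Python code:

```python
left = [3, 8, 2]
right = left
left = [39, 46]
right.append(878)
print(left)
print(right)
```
[39, 46]
[3, 8, 2, 878]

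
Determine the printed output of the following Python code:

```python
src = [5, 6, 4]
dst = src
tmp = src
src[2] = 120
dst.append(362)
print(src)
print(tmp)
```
[5, 6, 120, 362]
[5, 6, 120, 362]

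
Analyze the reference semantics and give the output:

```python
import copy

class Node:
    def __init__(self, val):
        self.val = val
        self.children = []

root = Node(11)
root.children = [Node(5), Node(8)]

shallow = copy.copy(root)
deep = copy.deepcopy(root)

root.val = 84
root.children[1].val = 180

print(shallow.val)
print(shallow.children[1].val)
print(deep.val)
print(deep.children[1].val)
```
11
180
11
8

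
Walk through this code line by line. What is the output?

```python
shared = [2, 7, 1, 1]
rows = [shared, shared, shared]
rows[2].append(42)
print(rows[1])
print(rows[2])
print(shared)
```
[2, 7, 1, 1, 42]
[2, 7, 1, 1, 42]
[2, 7, 1, 1, 42]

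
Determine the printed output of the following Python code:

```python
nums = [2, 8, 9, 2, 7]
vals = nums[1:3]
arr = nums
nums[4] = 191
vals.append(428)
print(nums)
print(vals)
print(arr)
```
[2, 8, 9, 2, 191]
[8, 9, 428]
[2, 8, 9, 2, 191]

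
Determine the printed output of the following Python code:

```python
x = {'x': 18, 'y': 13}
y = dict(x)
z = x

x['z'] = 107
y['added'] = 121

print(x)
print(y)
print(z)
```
{'x': 18, 'y': 13, 'z': 107}
{'x': 18, 'y': 13, 'added': 121}
{'x': 18, 'y': 13, 'z': 107}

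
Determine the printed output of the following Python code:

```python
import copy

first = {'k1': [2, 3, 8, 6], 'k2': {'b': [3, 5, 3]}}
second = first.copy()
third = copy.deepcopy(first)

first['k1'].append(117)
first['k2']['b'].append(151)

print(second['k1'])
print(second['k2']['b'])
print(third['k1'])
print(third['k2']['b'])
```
[2, 3, 8, 6, 117]
[3, 5, 3, 151]
[2, 3, 8, 6]
[3, 5, 3]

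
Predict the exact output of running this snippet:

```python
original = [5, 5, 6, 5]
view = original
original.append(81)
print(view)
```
[5, 5, 6, 5, 81]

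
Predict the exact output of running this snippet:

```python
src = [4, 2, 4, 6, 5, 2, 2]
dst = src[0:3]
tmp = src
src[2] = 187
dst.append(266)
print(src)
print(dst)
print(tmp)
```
[4, 2, 187, 6, 5, 2, 2]
[4, 2, 4, 266]
[4, 2, 187, 6, 5, 2, 2]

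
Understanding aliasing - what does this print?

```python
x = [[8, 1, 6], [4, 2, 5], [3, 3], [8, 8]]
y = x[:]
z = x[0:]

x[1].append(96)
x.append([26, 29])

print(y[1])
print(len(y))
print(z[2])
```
[4, 2, 5, 96]
4
[3, 3]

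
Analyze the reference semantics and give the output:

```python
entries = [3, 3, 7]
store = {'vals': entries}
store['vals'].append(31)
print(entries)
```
[3, 3, 7, 31]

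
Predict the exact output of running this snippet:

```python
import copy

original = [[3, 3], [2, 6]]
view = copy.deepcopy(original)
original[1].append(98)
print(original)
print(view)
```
[[3, 3], [2, 6, 98]]
[[3, 3], [2, 6]]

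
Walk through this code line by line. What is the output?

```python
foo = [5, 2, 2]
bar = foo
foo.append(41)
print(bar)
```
[5, 2, 2, 41]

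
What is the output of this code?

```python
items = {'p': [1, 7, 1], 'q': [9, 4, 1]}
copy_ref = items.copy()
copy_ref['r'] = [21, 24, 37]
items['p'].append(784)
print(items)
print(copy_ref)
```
{'p': [1, 7, 1, 784], 'q': [9, 4, 1]}
{'p': [1, 7, 1, 784], 'q': [9, 4, 1], 'r': [21, 24, 37]}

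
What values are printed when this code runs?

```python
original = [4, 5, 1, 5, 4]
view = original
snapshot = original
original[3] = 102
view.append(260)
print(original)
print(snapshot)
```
[4, 5, 1, 102, 4, 260]
[4, 5, 1, 102, 4, 260]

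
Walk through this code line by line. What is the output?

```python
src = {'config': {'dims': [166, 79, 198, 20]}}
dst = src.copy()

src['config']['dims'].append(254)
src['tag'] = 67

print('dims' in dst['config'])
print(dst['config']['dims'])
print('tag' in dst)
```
True
[166, 79, 198, 20, 254]
False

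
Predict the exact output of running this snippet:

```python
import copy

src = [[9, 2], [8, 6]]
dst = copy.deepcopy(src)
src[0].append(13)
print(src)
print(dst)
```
[[9, 2, 13], [8, 6]]
[[9, 2], [8, 6]]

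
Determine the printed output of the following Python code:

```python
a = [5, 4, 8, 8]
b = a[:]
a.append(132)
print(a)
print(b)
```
[5, 4, 8, 8, 132]
[5, 4, 8, 8]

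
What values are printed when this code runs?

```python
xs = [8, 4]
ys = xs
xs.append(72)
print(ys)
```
[8, 4, 72]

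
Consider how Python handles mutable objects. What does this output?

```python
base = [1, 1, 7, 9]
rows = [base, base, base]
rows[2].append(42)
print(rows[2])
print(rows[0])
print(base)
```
[1, 1, 7, 9, 42]
[1, 1, 7, 9, 42]
[1, 1, 7, 9, 42]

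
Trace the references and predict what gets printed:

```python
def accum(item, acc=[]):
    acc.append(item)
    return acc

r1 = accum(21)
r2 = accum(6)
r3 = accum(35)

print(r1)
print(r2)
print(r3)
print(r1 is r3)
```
[21, 6, 35]
[21, 6, 35]
[21, 6, 35]
True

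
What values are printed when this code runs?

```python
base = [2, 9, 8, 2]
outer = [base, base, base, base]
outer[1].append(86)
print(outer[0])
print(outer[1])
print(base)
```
[2, 9, 8, 2, 86]
[2, 9, 8, 2, 86]
[2, 9, 8, 2, 86]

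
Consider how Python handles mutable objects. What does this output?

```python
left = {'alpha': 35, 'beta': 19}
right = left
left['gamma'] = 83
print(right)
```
{'alpha': 35, 'beta': 19, 'gamma': 83}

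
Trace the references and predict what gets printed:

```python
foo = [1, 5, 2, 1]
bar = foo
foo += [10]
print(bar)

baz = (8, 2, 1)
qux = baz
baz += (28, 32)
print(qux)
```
[1, 5, 2, 1, 10]
(8, 2, 1)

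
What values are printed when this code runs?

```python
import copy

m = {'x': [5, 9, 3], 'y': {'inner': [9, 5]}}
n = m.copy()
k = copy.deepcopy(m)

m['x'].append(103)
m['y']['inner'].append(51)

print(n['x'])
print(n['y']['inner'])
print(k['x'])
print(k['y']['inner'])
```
[5, 9, 3, 103]
[9, 5, 51]
[5, 9, 3]
[9, 5]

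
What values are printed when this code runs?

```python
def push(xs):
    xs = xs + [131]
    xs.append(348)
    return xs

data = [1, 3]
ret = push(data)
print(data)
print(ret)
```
[1, 3]
[1, 3, 131, 348]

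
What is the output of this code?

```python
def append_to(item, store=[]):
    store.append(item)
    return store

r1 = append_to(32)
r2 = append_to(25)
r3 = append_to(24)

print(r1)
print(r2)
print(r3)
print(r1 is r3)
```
[32, 25, 24]
[32, 25, 24]
[32, 25, 24]
True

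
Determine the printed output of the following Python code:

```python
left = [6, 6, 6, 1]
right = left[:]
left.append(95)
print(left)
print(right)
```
[6, 6, 6, 1, 95]
[6, 6, 6, 1]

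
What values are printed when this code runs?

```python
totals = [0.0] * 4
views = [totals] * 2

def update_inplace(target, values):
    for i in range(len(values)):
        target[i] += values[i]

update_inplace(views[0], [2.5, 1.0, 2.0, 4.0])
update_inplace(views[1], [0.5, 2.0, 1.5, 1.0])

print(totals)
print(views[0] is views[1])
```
[3.0, 3.0, 3.5, 5.0]
True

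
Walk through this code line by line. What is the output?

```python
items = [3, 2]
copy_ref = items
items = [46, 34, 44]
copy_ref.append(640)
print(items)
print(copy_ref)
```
[46, 34, 44]
[3, 2, 640]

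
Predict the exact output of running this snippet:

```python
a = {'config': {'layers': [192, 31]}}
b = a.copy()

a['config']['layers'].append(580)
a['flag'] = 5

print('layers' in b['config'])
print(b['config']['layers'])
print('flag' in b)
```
True
[192, 31, 580]
False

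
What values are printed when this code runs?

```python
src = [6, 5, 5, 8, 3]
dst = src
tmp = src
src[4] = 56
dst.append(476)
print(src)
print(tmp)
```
[6, 5, 5, 8, 56, 476]
[6, 5, 5, 8, 56, 476]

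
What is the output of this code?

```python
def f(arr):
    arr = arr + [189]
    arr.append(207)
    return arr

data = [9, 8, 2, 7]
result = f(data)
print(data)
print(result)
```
[9, 8, 2, 7]
[9, 8, 2, 7, 189, 207]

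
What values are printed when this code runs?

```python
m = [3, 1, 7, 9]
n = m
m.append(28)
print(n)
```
[3, 1, 7, 9, 28]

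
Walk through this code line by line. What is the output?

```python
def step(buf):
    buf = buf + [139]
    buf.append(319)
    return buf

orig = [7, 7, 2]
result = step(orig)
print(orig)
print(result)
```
[7, 7, 2]
[7, 7, 2, 139, 319]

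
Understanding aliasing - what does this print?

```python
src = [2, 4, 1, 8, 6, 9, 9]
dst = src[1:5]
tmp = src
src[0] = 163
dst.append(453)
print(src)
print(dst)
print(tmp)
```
[163, 4, 1, 8, 6, 9, 9]
[4, 1, 8, 6, 453]
[163, 4, 1, 8, 6, 9, 9]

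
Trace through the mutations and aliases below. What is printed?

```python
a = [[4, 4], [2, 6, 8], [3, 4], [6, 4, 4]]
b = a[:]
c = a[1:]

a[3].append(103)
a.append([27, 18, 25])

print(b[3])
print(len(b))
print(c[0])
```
[6, 4, 4, 103]
4
[2, 6, 8]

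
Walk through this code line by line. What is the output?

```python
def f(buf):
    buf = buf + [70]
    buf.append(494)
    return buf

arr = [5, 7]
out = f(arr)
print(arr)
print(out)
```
[5, 7]
[5, 7, 70, 494]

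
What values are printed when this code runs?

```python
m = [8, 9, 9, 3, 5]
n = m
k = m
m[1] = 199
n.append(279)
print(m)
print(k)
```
[8, 199, 9, 3, 5, 279]
[8, 199, 9, 3, 5, 279]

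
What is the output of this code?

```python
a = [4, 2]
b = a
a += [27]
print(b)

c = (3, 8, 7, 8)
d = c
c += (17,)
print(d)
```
[4, 2, 27]
(3, 8, 7, 8)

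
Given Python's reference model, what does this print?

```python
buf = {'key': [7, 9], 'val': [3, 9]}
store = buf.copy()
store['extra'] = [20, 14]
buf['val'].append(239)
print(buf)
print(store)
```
{'key': [7, 9], 'val': [3, 9, 239]}
{'key': [7, 9], 'val': [3, 9, 239], 'extra': [20, 14]}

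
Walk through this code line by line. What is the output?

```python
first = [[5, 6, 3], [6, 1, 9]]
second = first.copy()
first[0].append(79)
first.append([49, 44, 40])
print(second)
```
[[5, 6, 3, 79], [6, 1, 9]]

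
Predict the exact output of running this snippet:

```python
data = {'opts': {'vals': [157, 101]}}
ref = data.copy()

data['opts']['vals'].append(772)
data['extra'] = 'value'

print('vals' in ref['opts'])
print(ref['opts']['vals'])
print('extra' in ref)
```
True
[157, 101, 772]
False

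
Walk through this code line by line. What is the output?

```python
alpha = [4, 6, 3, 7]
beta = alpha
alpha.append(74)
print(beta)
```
[4, 6, 3, 7, 74]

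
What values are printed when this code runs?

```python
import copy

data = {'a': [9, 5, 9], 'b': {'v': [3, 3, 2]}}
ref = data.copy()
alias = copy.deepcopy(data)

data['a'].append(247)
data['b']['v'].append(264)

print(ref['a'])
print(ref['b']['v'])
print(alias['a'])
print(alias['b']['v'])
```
[9, 5, 9, 247]
[3, 3, 2, 264]
[9, 5, 9]
[3, 3, 2]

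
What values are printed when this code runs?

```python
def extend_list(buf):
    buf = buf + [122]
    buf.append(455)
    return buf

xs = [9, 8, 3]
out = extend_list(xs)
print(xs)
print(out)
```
[9, 8, 3]
[9, 8, 3, 122, 455]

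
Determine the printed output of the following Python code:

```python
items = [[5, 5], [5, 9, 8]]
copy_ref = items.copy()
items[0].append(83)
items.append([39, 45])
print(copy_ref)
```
[[5, 5, 83], [5, 9, 8]]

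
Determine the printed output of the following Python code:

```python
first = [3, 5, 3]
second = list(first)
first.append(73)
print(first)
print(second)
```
[3, 5, 3, 73]
[3, 5, 3]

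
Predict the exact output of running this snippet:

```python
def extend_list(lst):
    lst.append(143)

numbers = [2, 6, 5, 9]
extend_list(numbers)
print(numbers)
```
[2, 6, 5, 9, 143]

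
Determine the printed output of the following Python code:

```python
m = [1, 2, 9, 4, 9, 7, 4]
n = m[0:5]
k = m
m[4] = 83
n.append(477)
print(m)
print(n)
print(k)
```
[1, 2, 9, 4, 83, 7, 4]
[1, 2, 9, 4, 9, 477]
[1, 2, 9, 4, 83, 7, 4]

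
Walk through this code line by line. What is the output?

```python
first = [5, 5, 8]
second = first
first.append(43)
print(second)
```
[5, 5, 8, 43]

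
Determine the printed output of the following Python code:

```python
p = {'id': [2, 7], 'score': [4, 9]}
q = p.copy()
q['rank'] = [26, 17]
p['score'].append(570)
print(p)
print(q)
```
{'id': [2, 7], 'score': [4, 9, 570]}
{'id': [2, 7], 'score': [4, 9, 570], 'rank': [26, 17]}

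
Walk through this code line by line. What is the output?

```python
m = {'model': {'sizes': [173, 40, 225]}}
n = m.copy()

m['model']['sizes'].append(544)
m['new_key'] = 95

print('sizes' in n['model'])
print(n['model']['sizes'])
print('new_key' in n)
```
True
[173, 40, 225, 544]
False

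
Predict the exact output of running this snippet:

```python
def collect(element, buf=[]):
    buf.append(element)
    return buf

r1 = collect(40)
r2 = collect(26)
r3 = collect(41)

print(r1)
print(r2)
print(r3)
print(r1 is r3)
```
[40, 26, 41]
[40, 26, 41]
[40, 26, 41]
True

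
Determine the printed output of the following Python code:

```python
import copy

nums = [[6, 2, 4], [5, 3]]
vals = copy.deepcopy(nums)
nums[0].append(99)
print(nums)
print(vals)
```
[[6, 2, 4, 99], [5, 3]]
[[6, 2, 4], [5, 3]]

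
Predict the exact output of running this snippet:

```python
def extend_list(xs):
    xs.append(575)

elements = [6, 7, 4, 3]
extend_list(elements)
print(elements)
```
[6, 7, 4, 3, 575]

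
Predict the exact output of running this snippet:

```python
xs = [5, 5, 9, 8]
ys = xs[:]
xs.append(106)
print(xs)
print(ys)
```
[5, 5, 9, 8, 106]
[5, 5, 9, 8]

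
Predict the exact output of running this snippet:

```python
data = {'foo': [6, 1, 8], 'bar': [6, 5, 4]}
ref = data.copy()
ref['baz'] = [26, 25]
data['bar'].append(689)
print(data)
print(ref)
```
{'foo': [6, 1, 8], 'bar': [6, 5, 4, 689]}
{'foo': [6, 1, 8], 'bar': [6, 5, 4, 689], 'baz': [26, 25]}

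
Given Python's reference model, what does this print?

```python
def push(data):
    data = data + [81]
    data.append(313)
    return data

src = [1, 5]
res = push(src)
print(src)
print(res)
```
[1, 5]
[1, 5, 81, 313]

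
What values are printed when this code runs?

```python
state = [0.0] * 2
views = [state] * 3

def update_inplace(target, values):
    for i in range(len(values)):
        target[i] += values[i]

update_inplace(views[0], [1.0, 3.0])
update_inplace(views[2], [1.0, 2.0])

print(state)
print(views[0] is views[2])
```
[2.0, 5.0]
True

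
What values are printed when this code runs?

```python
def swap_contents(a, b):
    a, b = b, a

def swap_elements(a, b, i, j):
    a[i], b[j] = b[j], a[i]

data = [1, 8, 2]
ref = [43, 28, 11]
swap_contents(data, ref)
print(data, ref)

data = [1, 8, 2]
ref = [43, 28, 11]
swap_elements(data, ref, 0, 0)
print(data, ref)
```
[1, 8, 2] [43, 28, 11]
[43, 8, 2] [1, 28, 11]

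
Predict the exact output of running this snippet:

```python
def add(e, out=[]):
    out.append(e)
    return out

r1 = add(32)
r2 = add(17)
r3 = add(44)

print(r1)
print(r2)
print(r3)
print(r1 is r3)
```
[32, 17, 44]
[32, 17, 44]
[32, 17, 44]
True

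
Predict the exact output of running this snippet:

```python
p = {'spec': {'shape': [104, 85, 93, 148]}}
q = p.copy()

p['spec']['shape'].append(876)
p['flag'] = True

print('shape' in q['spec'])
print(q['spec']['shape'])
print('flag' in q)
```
True
[104, 85, 93, 148, 876]
False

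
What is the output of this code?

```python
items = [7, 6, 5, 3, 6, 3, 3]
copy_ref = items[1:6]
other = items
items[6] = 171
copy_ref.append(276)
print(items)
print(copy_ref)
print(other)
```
[7, 6, 5, 3, 6, 3, 171]
[6, 5, 3, 6, 3, 276]
[7, 6, 5, 3, 6, 3, 171]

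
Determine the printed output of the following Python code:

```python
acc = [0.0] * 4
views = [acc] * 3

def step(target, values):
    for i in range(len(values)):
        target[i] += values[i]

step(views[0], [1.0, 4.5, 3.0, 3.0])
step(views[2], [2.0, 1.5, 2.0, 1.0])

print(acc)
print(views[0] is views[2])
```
[3.0, 6.0, 5.0, 4.0]
True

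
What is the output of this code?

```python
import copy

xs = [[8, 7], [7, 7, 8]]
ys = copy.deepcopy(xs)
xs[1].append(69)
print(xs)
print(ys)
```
[[8, 7], [7, 7, 8, 69]]
[[8, 7], [7, 7, 8]]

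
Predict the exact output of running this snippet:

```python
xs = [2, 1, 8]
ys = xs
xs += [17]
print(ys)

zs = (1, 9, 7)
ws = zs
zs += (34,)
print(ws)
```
[2, 1, 8, 17]
(1, 9, 7)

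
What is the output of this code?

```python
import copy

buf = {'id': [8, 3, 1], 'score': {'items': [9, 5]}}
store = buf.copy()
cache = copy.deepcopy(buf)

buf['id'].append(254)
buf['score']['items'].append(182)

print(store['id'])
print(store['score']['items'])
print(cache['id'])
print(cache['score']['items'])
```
[8, 3, 1, 254]
[9, 5, 182]
[8, 3, 1]
[9, 5]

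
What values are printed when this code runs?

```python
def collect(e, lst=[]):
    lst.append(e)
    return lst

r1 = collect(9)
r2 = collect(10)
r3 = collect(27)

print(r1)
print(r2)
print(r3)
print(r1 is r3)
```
[9, 10, 27]
[9, 10, 27]
[9, 10, 27]
True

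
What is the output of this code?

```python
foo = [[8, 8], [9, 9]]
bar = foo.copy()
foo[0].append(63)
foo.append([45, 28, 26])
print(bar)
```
[[8, 8, 63], [9, 9]]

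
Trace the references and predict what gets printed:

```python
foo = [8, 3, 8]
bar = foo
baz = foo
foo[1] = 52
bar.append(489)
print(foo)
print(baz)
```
[8, 52, 8, 489]
[8, 52, 8, 489]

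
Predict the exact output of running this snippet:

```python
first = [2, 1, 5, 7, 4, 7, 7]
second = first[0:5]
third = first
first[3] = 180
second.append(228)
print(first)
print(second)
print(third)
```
[2, 1, 5, 180, 4, 7, 7]
[2, 1, 5, 7, 4, 228]
[2, 1, 5, 180, 4, 7, 7]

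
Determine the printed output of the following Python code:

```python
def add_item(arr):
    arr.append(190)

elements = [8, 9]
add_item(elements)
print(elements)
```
[8, 9, 190]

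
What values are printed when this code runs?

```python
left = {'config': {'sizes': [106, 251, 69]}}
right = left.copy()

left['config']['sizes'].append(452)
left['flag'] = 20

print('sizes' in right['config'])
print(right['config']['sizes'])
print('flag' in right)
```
True
[106, 251, 69, 452]
False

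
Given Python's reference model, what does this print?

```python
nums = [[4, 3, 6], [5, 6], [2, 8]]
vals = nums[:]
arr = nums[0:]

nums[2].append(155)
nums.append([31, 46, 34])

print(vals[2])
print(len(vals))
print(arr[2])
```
[2, 8, 155]
3
[2, 8, 155]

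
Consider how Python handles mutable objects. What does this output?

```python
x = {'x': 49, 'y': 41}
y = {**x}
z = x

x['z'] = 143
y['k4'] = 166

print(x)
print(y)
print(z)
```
{'x': 49, 'y': 41, 'z': 143}
{'x': 49, 'y': 41, 'k4': 166}
{'x': 49, 'y': 41, 'z': 143}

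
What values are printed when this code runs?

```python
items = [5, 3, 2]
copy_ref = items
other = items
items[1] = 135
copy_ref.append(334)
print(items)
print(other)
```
[5, 135, 2, 334]
[5, 135, 2, 334]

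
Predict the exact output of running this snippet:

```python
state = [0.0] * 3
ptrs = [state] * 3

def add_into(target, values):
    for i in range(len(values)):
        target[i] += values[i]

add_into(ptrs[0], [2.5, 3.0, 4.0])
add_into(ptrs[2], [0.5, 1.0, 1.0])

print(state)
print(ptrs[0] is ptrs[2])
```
[3.0, 4.0, 5.0]
True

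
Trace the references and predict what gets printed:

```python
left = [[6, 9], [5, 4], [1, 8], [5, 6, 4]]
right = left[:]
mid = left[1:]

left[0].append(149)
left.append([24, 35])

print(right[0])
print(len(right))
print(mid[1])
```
[6, 9, 149]
4
[1, 8]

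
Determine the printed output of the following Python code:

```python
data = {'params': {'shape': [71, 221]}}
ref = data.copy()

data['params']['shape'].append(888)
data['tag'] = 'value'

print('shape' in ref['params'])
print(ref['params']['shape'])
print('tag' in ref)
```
True
[71, 221, 888]
False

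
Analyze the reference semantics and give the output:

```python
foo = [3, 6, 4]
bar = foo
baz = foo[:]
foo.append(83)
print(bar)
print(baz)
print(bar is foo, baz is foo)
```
[3, 6, 4, 83]
[3, 6, 4]
True False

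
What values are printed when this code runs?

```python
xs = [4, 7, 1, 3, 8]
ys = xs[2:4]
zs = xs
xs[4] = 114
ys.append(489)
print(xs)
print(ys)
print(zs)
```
[4, 7, 1, 3, 114]
[1, 3, 489]
[4, 7, 1, 3, 114]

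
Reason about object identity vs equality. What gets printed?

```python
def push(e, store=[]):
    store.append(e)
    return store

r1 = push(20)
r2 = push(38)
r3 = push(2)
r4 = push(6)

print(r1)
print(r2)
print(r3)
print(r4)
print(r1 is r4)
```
[20, 38, 2, 6]
[20, 38, 2, 6]
[20, 38, 2, 6]
[20, 38, 2, 6]
True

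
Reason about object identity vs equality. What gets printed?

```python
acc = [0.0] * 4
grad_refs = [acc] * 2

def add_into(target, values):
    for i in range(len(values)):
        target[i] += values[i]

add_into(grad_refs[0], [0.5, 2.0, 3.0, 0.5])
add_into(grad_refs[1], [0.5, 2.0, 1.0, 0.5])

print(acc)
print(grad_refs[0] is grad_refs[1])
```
[1.0, 4.0, 4.0, 1.0]
True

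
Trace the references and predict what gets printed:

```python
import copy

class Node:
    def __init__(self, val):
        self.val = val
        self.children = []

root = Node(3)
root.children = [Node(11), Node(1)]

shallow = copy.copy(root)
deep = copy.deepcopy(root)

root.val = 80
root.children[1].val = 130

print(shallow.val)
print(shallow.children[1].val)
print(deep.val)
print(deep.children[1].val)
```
3
130
3
1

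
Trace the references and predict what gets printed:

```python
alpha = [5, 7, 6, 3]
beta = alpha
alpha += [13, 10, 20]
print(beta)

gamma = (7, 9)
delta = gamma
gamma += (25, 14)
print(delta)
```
[5, 7, 6, 3, 13, 10, 20]
(7, 9)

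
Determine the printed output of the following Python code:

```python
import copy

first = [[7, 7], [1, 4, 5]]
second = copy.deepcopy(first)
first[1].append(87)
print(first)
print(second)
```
[[7, 7], [1, 4, 5, 87]]
[[7, 7], [1, 4, 5]]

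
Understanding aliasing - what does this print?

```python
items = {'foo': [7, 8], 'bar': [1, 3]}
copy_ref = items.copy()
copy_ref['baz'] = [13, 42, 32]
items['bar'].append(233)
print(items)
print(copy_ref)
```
{'foo': [7, 8], 'bar': [1, 3, 233]}
{'foo': [7, 8], 'bar': [1, 3, 233], 'baz': [13, 42, 32]}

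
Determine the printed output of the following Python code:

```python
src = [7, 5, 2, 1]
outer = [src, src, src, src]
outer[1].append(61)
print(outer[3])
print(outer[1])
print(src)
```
[7, 5, 2, 1, 61]
[7, 5, 2, 1, 61]
[7, 5, 2, 1, 61]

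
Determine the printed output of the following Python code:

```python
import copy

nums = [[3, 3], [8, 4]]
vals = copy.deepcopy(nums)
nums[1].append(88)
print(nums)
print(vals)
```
[[3, 3], [8, 4, 88]]
[[3, 3], [8, 4]]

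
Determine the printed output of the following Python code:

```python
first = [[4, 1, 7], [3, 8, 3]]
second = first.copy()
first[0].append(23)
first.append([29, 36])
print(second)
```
[[4, 1, 7, 23], [3, 8, 3]]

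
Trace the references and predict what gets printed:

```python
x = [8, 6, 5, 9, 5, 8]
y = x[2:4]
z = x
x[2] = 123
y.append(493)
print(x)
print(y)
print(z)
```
[8, 6, 123, 9, 5, 8]
[5, 9, 493]
[8, 6, 123, 9, 5, 8]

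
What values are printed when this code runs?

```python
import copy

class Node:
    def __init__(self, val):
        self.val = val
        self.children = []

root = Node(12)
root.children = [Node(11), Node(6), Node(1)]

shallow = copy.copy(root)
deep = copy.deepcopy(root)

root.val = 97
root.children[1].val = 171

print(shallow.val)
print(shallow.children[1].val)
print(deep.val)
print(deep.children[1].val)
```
12
171
12
6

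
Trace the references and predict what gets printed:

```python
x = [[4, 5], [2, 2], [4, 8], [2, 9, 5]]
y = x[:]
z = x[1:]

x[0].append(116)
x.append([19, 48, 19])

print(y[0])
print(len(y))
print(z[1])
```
[4, 5, 116]
4
[4, 8]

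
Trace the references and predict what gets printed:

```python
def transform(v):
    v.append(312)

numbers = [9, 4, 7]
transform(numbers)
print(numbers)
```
[9, 4, 7, 312]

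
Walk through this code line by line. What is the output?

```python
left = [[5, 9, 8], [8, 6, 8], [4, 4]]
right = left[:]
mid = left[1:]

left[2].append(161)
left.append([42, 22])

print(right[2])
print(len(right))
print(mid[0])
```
[4, 4, 161]
3
[8, 6, 8]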